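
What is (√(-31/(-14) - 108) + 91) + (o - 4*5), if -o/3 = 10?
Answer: 41 + I*√20734/14 ≈ 41.0 + 10.285*I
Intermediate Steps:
o = -30 (o = -3*10 = -30)
(√(-31/(-14) - 108) + 91) + (o - 4*5) = (√(-31/(-14) - 108) + 91) + (-30 - 4*5) = (√(-31*(-1/14) - 108) + 91) + (-30 - 20) = (√(31/14 - 108) + 91) - 50 = (√(-1481/14) + 91) - 50 = (I*√20734/14 + 91) - 50 = (91 + I*√20734/14) - 50 = 41 + I*√20734/14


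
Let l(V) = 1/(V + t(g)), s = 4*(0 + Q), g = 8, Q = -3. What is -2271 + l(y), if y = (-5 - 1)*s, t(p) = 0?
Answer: -163511/72 ≈ -2271.0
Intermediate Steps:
s = -12 (s = 4*(0 - 3) = 4*(-3) = -12)
y = 72 (y = (-5 - 1)*(-12) = -6*(-12) = 72)
l(V) = 1/V (l(V) = 1/(V + 0) = 1/V)
-2271 + l(y) = -2271 + 1/72 = -163511/72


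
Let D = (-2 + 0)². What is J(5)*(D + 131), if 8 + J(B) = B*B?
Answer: 2295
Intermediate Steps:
J(B) = -8 + B² (J(B) = -8 + B*B = -8 + B²)
D = 4 (D = (-2)² = 4)
J(5)*(D + 131) = (-8 + 5²)*(4 + 131) = (-8 + 25)*135 = 17*135 = 2295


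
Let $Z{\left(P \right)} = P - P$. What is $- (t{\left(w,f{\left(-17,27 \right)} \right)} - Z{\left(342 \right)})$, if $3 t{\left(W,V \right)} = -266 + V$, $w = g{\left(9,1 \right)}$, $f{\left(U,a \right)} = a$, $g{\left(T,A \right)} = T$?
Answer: $\frac{239}{3} \approx 79.667$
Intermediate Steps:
$w = 9$
$t{\left(W,V \right)} = - \frac{266}{3} + \frac{V}{3}$ ($t{\left(W,V \right)} = \frac{-266 + V}{3} = - \frac{266}{3} + \frac{V}{3}$)
$Z{\left(P \right)} = 0$
$- (t{\left(w,f{\left(-17,27 \right)} \right)} - Z{\left(342 \right)}) = - (\left(- \frac{266}{3} + \frac{1}{3} \cdot 27\right) - 0) = - (\left(- \frac{266}{3} + 9\right) + 0) = - (- \frac{239}{3} + 0) = \left(-1\right) \left(- \frac{239}{3}\right) = \frac{239}{3}$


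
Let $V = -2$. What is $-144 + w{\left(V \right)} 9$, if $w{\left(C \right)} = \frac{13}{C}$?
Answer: $- \frac{405}{2} \approx -202.5$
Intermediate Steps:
$-144 + w{\left(V \right)} 9 = -144 + \frac{13}{-2} \cdot 9 = -144 + 13 \left(- \frac{1}{2}\right) 9 = -144 - \frac{117}{2} = - \frac{405}{2}$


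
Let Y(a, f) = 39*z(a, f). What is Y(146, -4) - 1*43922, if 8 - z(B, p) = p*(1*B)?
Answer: -20834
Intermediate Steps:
z(B, p) = 8 - B*p (z(B, p) = 8 - p*1*B = 8 - p*B = 8 - B*p)
Y(a, f) = 312 - 39*a*f (Y(a, f) = 39*(8 - a*f) = 312 - 39*a*f)
Y(146, -4) - 1*43922 = (312 - 39*146*(-4)) - 1*43922 = (312 + 22776) - 43922 = 23088 - 43922 = -20834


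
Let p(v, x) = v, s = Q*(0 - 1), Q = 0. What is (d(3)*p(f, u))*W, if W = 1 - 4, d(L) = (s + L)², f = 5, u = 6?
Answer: -135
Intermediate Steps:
s = 0 (s = 0*(0 - 1) = 0*(-1) = 0)
d(L) = L² (d(L) = (0 + L)² = L²)
W = -3
(d(3)*p(f, u))*W = (3²*5)*(-3) = (9*5)*(-3) = 45*(-3) = -135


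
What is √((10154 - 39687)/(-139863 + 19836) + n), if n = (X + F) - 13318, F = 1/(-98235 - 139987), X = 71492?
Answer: √47561155686991319568544470/28593071994 ≈ 241.19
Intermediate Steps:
F = -1/238222 (F = 1/(-238222) = -1/238222 ≈ -4.1978e-6)
n = 13858326627/238222 (n = (71492 - 1/238222) - 13318 = 17030967223/238222 - 13318 = 13858326627/238222 ≈ 58174.)
√((10154 - 39687)/(-139863 + 19836) + n) = √((10154 - 39687)/(-139863 + 19836) + 13858326627/238222) = √(-29533/(-120027) + 13858326627/238222) = √(-29533*(-1/120027) + 13858326627/238222) = √(29533/120027 + 13858326627/238222) = √(1663380405469255/28593071994) = √47561155686991319568544470/28593071994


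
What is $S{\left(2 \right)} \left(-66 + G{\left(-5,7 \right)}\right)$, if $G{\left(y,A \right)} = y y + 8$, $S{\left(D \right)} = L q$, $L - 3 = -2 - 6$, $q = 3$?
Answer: $495$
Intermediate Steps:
$L = -5$ ($L = 3 - 8 = -5$)
$S{\left(D \right)} = -15$ ($S{\left(D \right)} = \left(-5\right) 3 = -15$)
$G{\left(y,A \right)} = 8 + y^{2}$ ($G{\left(y,A \right)} = y^{2} + 8 = 8 + y^{2}$)
$S{\left(2 \right)} \left(-66 + G{\left(-5,7 \right)}\right) = - 15 \left(-66 + \left(8 + \left(-5\right)^{2}\right)\right) = - 15 \left(-66 + \left(8 + 25\right)\right) = - 15 \left(-66 + 33\right) = \left(-15\right) \left(-33\right) = 495$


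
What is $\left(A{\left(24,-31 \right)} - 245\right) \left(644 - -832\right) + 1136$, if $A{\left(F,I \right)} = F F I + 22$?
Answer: $-26683468$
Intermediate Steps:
$A{\left(F,I \right)} = 22 + I F^{2}$ ($A{\left(F,I \right)} = F^{2} I + 22 = I F^{2} + 22 = 22 + I F^{2}$)
$\left(A{\left(24,-31 \right)} - 245\right) \left(644 - -832\right) + 1136 = \left(\left(22 - 31 \cdot 24^{2}\right) - 245\right) \left(644 - -832\right) + 1136 = \left(\left(22 - 17856\right) - 245\right) \left(644 + 832\right) + 1136 = \left(\left(22 - 17856\right) - 245\right) 1476 + 1136 = \left(-17834 - 245\right) 1476 + 1136 = \left(-18079\right) 1476 + 1136 = -26684604 + 1136 = -26683468$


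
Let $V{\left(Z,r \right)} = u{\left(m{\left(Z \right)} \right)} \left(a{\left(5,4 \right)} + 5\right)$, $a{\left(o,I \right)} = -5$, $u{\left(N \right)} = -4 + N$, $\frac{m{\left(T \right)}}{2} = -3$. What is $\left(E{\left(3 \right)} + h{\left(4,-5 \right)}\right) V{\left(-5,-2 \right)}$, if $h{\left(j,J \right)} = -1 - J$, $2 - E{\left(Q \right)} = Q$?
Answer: $0$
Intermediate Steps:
$E{\left(Q \right)} = 2 - Q$
$m{\left(T \right)} = -6$ ($m{\left(T \right)} = 2 \left(-3\right) = -6$)
$V{\left(Z,r \right)} = 0$ ($V{\left(Z,r \right)} = \left(-4 - 6\right) \left(-5 + 5\right) = \left(-10\right) 0 = 0$)
$\left(E{\left(3 \right)} + h{\left(4,-5 \right)}\right) V{\left(-5,-2 \right)} = \left(\left(2 - 3\right) - -4\right) 0 = \left(\left(2 - 3\right) + \left(-1 + 5\right)\right) 0 = \left(-1 + 4\right) 0 = 3 \cdot 0 = 0$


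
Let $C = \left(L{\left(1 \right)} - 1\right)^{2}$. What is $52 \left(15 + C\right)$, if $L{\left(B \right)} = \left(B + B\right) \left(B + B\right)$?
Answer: $1248$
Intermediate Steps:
$L{\left(B \right)} = 4 B^{2}$ ($L{\left(B \right)} = 2 B 2 B = 4 B^{2}$)
$C = 9$ ($C = \left(4 \cdot 1^{2} - 1\right)^{2} = \left(4 \cdot 1 - 1\right)^{2} = \left(4 - 1\right)^{2} = 3^{2} = 9$)
$52 \left(15 + C\right) = 52 \left(15 + 9\right) = 52 \cdot 24 = 1248$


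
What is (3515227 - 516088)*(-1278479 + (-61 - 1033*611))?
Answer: -5727464745717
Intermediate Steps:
(3515227 - 516088)*(-1278479 + (-61 - 1033*611)) = 2999139*(-1278479 + (-61 - 631163)) = 2999139*(-1278479 - 631224) = 2999139*(-1909703) = -5727464745717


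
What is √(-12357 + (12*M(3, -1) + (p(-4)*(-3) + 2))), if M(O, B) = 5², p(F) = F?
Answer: I*√12043 ≈ 109.74*I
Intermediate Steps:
M(O, B) = 25
√(-12357 + (12*M(3, -1) + (p(-4)*(-3) + 2))) = √(-12357 + (12*25 + (-4*(-3) + 2))) = √(-12357 + (300 + (12 + 2))) = √(-12357 + (300 + 14)) = √(-12357 + 314) = √(-12043) = I*√12043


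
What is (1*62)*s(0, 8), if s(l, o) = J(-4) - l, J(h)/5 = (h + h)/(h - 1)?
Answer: 496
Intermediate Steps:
J(h) = 10*h/(-1 + h) (J(h) = 5*((h + h)/(h - 1)) = 5*((2*h)/(-1 + h)) = 5*(2*h/(-1 + h)) = 10*h/(-1 + h))
s(l, o) = 8 - l (s(l, o) = 10*(-4)/(-1 - 4) - l = 10*(-4)/(-5) - l = 10*(-4)*(-1/5) - l = 8 - l)
(1*62)*s(0, 8) = (1*62)*(8 - 1*0) = 62*(8 + 0) = 62*8 = 496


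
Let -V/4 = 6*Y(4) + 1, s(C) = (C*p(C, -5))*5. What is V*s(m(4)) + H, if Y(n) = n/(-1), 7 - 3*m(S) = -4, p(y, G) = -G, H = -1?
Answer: 25297/3 ≈ 8432.3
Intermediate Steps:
m(S) = 11/3 (m(S) = 7/3 - ⅓*(-4) = 7/3 + 4/3 = 11/3)
Y(n) = -n (Y(n) = n*(-1) = -n)
s(C) = 25*C (s(C) = (C*(-1*(-5)))*5 = (C*5)*5 = (5*C)*5 = 25*C)
V = 92 (V = -4*(6*(-1*4) + 1) = -4*(6*(-4) + 1) = -4*(-24 + 1) = -4*(-23) = 92)
V*s(m(4)) + H = 92*(25*(11/3)) - 1 = 92*(275/3) - 1 = 25300/3 - 1 = 25297/3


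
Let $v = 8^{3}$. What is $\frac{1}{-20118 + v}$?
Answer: $- \frac{1}{19606} \approx -5.1005 \cdot 10^{-5}$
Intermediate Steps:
$v = 512$
$\frac{1}{-20118 + v} = \frac{1}{-20118 + 512} = \frac{1}{-19606} = - \frac{1}{19606}$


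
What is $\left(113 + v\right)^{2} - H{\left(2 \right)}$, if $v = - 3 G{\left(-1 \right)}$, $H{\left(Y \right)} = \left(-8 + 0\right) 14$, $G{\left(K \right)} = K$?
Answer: $13568$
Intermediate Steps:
$H{\left(Y \right)} = -112$ ($H{\left(Y \right)} = \left(-8\right) 14 = -112$)
$v = 3$ ($v = \left(-3\right) \left(-1\right) = 3$)
$\left(113 + v\right)^{2} - H{\left(2 \right)} = \left(113 + 3\right)^{2} - -112 = 116^{2} + 112 = 13456 + 112 = 13568$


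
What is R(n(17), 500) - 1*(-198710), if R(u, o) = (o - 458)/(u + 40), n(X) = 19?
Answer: 11723932/59 ≈ 1.9871e+5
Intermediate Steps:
R(u, o) = (-458 + o)/(40 + u)
R(n(17), 500) - 1*(-198710) = (-458 + 500)/(40 + 19) - 1*(-198710) = 42/59 + 198710 = 11723932/59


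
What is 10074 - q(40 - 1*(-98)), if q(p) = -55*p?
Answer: 17664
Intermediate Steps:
10074 - q(40 - 1*(-98)) = 10074 - (-55)*(40 - 1*(-98)) = 10074 - (-55)*(40 + 98) = 10074 - (-55)*138 = 10074 - 1*(-7590) = 10074 + 7590 = 17664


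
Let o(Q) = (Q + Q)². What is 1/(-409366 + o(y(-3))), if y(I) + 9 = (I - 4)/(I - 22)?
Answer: -625/255663654 ≈ -2.4446e-6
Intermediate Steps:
y(I) = -9 + (-4 + I)/(-22 + I) (y(I) = -9 + (I - 4)/(I - 22) = -9 + (-4 + I)/(-22 + I))
o(Q) = 4*Q² (o(Q) = (2*Q)² = 4*Q²)
1/(-409366 + o(y(-3))) = 1/(-409366 + 4*(2*(97 - 4*(-3))/(-22 - 3))²) = 1/(-409366 + 4*(2*(97 + 12)/(-25))²) = 1/(-409366 + 4*(2*(-1/25)*109)²) = 1/(-409366 + 4*(-218/25)²) = 1/(-409366 + 4*(47524/625)) = 1/(-409366 + 190096/625) = 1/(-255663654/625) = -625/255663654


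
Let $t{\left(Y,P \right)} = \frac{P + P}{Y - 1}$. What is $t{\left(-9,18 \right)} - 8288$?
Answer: $- \frac{41458}{5} \approx -8291.6$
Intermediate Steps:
$t{\left(Y,P \right)} = \frac{2 P}{-1 + Y}$
$t{\left(-9,18 \right)} - 8288 = 2 \cdot 18 \frac{1}{-1 - 9} - 8288 = 2 \cdot 18 \frac{1}{-10} - 8288 = 2 \cdot 18 \left(- \frac{1}{10}\right) - 8288 = - \frac{18}{5} - 8288 = - \frac{41458}{5}$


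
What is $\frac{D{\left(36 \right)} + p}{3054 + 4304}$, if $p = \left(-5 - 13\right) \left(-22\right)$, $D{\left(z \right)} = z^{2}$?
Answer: $\frac{846}{3679} \approx 0.22995$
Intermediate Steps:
$p = 396$ ($p = \left(-18\right) \left(-22\right) = 396$)
$\frac{D{\left(36 \right)} + p}{3054 + 4304} = \frac{36^{2} + 396}{3054 + 4304} = \frac{1296 + 396}{7358} = 1692 \cdot \frac{1}{7358} = \frac{846}{3679}$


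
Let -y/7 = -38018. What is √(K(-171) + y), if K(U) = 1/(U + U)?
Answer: √3458573458/114 ≈ 515.87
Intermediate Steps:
K(U) = 1/(2*U)
y = 266126 (y = -7*(-38018) = 266126)
√(K(-171) + y) = √((½)/(-171) + 266126) = √((½)*(-1/171) + 266126) = √(-1/342 + 266126) = √(91015091/342) = √3458573458/114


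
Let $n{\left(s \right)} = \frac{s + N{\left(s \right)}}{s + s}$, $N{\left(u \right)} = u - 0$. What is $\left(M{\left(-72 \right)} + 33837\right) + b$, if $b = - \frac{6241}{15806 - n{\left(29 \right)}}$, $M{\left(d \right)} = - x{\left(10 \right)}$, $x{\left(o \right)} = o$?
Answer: $\frac{534629494}{15805} \approx 33827.0$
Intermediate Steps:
$N{\left(u \right)} = u$ ($N{\left(u \right)} = u + 0 = u$)
$n{\left(s \right)} = 1$ ($n{\left(s \right)} = \frac{s + s}{s + s} = \frac{2 s}{2 s} = 2 s \frac{1}{2 s} = 1$)
$M{\left(d \right)} = -10$ ($M{\left(d \right)} = \left(-1\right) 10 = -10$)
$b = - \frac{6241}{15805}$ ($b = - \frac{6241}{15806 - 1} = - \frac{6241}{15805} \approx -0.39488$)
$\left(M{\left(-72 \right)} + 33837\right) + b = \left(-10 + 33837\right) - \frac{6241}{15805} = 33827 - \frac{6241}{15805} = \frac{534629494}{15805}$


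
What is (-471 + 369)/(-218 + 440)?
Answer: -17/37 ≈ -0.45946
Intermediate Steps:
(-471 + 369)/(-218 + 440) = -102/222 = -102*1/222 = -17/37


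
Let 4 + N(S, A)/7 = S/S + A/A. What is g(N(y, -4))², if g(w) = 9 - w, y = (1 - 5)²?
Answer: 529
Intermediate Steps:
y = 16 (y = (-4)² = 16)
N(S, A) = -14 (N(S, A) = -28 + 7*(S/S + A/A) = -28 + 7*(1 + 1) = -28 + 7*2 = -28 + 14 = -14)
g(N(y, -4))² = (9 - 1*(-14))² = (9 + 14)² = 23² = 529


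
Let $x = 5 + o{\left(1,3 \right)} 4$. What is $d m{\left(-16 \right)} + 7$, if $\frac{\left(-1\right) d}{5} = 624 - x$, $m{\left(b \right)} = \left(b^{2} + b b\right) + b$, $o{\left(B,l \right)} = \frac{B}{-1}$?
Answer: $-1545033$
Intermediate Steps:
$o{\left(B,l \right)} = - B$ ($o{\left(B,l \right)} = B \left(-1\right) = - B$)
$x = 1$ ($x = 5 + \left(-1\right) 1 \cdot 4 = 5 - 4 = 1$)
$m{\left(b \right)} = b + 2 b^{2}$ ($m{\left(b \right)} = \left(b^{2} + b^{2}\right) + b = 2 b^{2} + b = b + 2 b^{2}$)
$d = -3115$ ($d = - 5 \left(624 - 1\right) = \left(-5\right) 623 = -3115$)
$d m{\left(-16 \right)} + 7 = - 3115 \left(- 16 \left(1 + 2 \left(-16\right)\right)\right) + 7 = - 3115 \left(- 16 \left(1 - 32\right)\right) + 7 = - 3115 \left(\left(-16\right) \left(-31\right)\right) + 7 = \left(-3115\right) 496 + 7 = -1545040 + 7 = -1545033$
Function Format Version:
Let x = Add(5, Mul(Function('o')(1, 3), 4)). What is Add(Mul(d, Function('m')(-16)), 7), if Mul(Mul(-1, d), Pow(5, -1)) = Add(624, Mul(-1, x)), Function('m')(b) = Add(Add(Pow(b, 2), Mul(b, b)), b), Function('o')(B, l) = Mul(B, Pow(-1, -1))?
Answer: -1545033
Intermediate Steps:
Function('o')(B, l) = Mul(-1, B) (Function('o')(B, l) = Mul(B, -1) = Mul(-1, B))
x = 1 (x = Add(5, Mul(Mul(-1, 1), 4)) = Add(5, Mul(-1, 4)) = Add(5, -4) = 1)
Function('m')(b) = Add(b, Mul(2, Pow(b, 2))) (Function('m')(b) = Add(Add(Pow(b, 2), Pow(b, 2)), b) = Add(Mul(2, Pow(b, 2)), b) = Add(b, Mul(2, Pow(b, 2))))
d = -3115 (d = Mul(-5, Add(624, Mul(-1, 1))) = Mul(-5, Add(624, -1)) = Mul(-5, 623) = -3115)
Add(Mul(d, Function('m')(-16)), 7) = Add(Mul(-3115, Mul(-16, Add(1, Mul(2, -16)))), 7) = Add(Mul(-3115, Mul(-16, Add(1, -32))), 7) = Add(Mul(-3115, Mul(-16, -31)), 7) = Add(Mul(-3115, 496), 7) = Add(-1545040, 7) = -1545033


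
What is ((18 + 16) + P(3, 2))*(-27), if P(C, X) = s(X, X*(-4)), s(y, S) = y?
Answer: -972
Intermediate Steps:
P(C, X) = X
((18 + 16) + P(3, 2))*(-27) = ((18 + 16) + 2)*(-27) = (34 + 2)*(-27) = 36*(-27) = -972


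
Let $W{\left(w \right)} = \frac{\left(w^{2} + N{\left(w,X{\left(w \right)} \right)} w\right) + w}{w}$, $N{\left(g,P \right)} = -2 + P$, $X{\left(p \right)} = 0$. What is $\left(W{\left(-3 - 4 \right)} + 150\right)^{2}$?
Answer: $20164$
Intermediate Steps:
$W{\left(w \right)} = \frac{w^{2} - w}{w}$ ($W{\left(w \right)} = \frac{\left(w^{2} + \left(-2 + 0\right) w\right) + w}{w} = \frac{\left(w^{2} - 2 w\right) + w}{w} = \frac{w^{2} - w}{w}$)
$\left(W{\left(-3 - 4 \right)} + 150\right)^{2} = \left(\left(-1 - 7\right) + 150\right)^{2} = \left(-8 + 150\right)^{2} = 142^{2} = 20164$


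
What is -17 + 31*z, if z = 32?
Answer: 975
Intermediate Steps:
-17 + 31*z = -17 + 31*32 = -17 + 992 = 975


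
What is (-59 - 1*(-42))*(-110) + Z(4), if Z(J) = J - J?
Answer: 1870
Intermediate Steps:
Z(J) = 0
(-59 - 1*(-42))*(-110) + Z(4) = (-59 - 1*(-42))*(-110) + 0 = (-59 + 42)*(-110) + 0 = -17*(-110) + 0 = 1870 + 0 = 1870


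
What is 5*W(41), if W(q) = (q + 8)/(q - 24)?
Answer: 245/17 ≈ 14.412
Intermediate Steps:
W(q) = (8 + q)/(-24 + q)
5*W(41) = 5*((8 + 41)/(-24 + 41)) = 5*(49/17) = 245/17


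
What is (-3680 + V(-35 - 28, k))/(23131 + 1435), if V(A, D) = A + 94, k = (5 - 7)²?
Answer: -3649/24566 ≈ -0.14854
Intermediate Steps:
k = 4 (k = (-2)² = 4)
V(A, D) = 94 + A
(-3680 + V(-35 - 28, k))/(23131 + 1435) = (-3680 + (94 + (-35 - 28)))/(23131 + 1435) = (-3680 + (94 - 63))/24566 = (-3680 + 31)*(1/24566) = -3649*1/24566 = -3649/24566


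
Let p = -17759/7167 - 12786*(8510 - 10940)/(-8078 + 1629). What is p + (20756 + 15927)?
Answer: 1472694561938/46219983 ≈ 31863.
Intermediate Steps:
p = -222793074451/46219983 (p = -17759*1/7167 - 12786/((-6449/(-2430))) = -17759/7167 - 12786/((-6449*(-1/2430))) = -17759/7167 - 12786/6449/2430 = -17759/7167 - 12786*2430/6449 = -17759/7167 - 31069980/6449 = -222793074451/46219983 ≈ -4820.3)
p + (20756 + 15927) = -222793074451/46219983 + (20756 + 15927) = -222793074451/46219983 + 36683 = 1472694561938/46219983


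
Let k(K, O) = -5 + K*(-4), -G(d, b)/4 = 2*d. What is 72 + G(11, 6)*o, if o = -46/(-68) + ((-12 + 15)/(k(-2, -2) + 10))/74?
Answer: 99728/8177 ≈ 12.196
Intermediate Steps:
G(d, b) = -8*d
k(K, O) = -5 - 4*K
o = 5557/8177 (o = -46/(-68) + ((-12 + 15)/((-5 - 4*(-2)) + 10))/74 = -46*(-1/68) + (3/((-5 + 8) + 10))*(1/74) = 23/34 + (3/(3 + 10))*(1/74) = 23/34 + (3/13)*(1/74) = 23/34 + 3/962 = 5557/8177 ≈ 0.67959)
72 + G(11, 6)*o = 72 - 8*11*(5557/8177) = 72 - 88*5557/8177 = 72 - 489016/8177 = 99728/8177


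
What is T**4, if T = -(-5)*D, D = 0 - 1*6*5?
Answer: 506250000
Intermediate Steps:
D = -30 (D = 0 - 6*5 = 0 - 30 = -30)
T = -150 (T = -(-5)*(-30) = -1*150 = -150)
T**4 = (-150)**4 = 506250000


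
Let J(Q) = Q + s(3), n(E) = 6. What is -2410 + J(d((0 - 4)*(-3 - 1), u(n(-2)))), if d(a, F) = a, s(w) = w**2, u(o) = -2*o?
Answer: -2385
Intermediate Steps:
J(Q) = 9 + Q (J(Q) = Q + 3**2 = Q + 9 = 9 + Q)
-2410 + J(d((0 - 4)*(-3 - 1), u(n(-2)))) = -2410 + (9 + (0 - 4)*(-3 - 1)) = -2410 + (9 - 4*(-4)) = -2410 + (9 + 16) = -2410 + 25 = -2385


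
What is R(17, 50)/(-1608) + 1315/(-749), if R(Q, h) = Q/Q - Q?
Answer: -262817/150549 ≈ -1.7457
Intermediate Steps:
R(Q, h) = 1 - Q
R(17, 50)/(-1608) + 1315/(-749) = (1 - 1*17)/(-1608) + 1315/(-749) = (1 - 17)*(-1/1608) + 1315*(-1/749) = -16*(-1/1608) - 1315/749 = 2/201 - 1315/749 = -262817/150549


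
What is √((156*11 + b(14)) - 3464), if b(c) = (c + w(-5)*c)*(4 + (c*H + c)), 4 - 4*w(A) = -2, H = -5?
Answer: 4*I*√223 ≈ 59.733*I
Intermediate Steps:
w(A) = 3/2 (w(A) = 1 - ¼*(-2) = 1 + ½ = 3/2)
b(c) = 5*c*(4 - 4*c)/2 (b(c) = (c + 3*c/2)*(4 + (c*(-5) + c)) = (5*c/2)*(4 + (-5*c + c)) = (5*c/2)*(4 - 4*c) = 5*c*(4 - 4*c)/2)
√((156*11 + b(14)) - 3464) = √((156*11 + 10*14*(1 - 1*14)) - 3464) = √((1716 + 10*14*(1 - 14)) - 3464) = √((1716 + 10*14*(-13)) - 3464) = √((1716 - 1820) - 3464) = √(-104 - 3464) = √(-3568) = 4*I*√223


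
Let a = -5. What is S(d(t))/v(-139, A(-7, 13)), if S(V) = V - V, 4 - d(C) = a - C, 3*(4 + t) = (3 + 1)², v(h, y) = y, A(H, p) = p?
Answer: 0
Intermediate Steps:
t = 4/3 (t = -4 + (3 + 1)²/3 = -4 + (⅓)*4² = -4 + (⅓)*16 = -4 + 16/3 = 4/3 ≈ 1.3333)
d(C) = 9 + C (d(C) = 4 - (-5 - C) = 4 + (5 + C) = 9 + C)
S(V) = 0
S(d(t))/v(-139, A(-7, 13)) = 0/13 = 0*(1/13) = 0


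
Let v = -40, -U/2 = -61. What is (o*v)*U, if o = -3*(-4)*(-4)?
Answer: 234240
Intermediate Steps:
U = 122 (U = -2*(-61) = 122)
o = -48 (o = 12*(-4) = -48)
(o*v)*U = -48*(-40)*122 = 1920*122 = 234240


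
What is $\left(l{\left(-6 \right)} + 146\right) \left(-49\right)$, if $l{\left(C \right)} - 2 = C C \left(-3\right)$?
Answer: $-1960$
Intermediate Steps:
$l{\left(C \right)} = 2 - 3 C^{2}$ ($l{\left(C \right)} = 2 + C C \left(-3\right) = 2 + C^{2} \left(-3\right) = 2 - 3 C^{2}$)
$\left(l{\left(-6 \right)} + 146\right) \left(-49\right) = \left(\left(2 - 3 \left(-6\right)^{2}\right) + 146\right) \left(-49\right) = \left(\left(2 - 108\right) + 146\right) \left(-49\right) = \left(-106 + 146\right) \left(-49\right) = 40 \left(-49\right) = -1960$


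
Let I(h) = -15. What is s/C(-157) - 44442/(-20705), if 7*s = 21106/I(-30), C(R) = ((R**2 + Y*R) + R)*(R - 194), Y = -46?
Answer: 51430803847/23960799135 ≈ 2.1465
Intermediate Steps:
C(R) = (-194 + R)*(R**2 - 45*R) (C(R) = ((R**2 - 46*R) + R)*(R - 194) = (R**2 - 45*R)*(-194 + R) = (-194 + R)*(R**2 - 45*R))
s = -21106/105 (s = (21106/(-15))/7 = (21106*(-1/15))/7 = (1/7)*(-21106/15) = -21106/105 ≈ -201.01)
s/C(-157) - 44442/(-20705) = -21106*(-1/(157*(8730 + (-157)**2 - 239*(-157))))/105 - 44442/(-20705) = -21106*(-1/(157*(8730 + 24649 + 37523)))/105 - 44442*(-1/20705) = -21106/(105*((-157*70902))) + 44442/20705 = -21106/105/(-11131614) + 44442/20705 = -21106/105*(-1/11131614) + 44442/20705 = 10553/584409735 + 44442/20705 = 51430803847/23960799135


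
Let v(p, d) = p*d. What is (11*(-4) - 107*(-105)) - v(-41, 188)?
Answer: 18899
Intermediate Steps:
v(p, d) = d*p
(11*(-4) - 107*(-105)) - v(-41, 188) = (11*(-4) - 107*(-105)) - 188*(-41) = (-44 + 11235) - 1*(-7708) = 11191 + 7708 = 18899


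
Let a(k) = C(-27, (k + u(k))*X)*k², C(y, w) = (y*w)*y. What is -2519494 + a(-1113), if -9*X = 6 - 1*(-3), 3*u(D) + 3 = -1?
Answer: 1006310238887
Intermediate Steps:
u(D) = -4/3 (u(D) = -1 + (⅓)*(-1) = -1 - ⅓ = -4/3)
X = -1 (X = -(6 - 1*(-3))/9 = -(6 + 3)/9 = -⅑*9 = -1)
C(y, w) = w*y² (C(y, w) = (w*y)*y = w*y²)
a(k) = k²*(972 - 729*k) (a(k) = (((k - 4/3)*(-1))*(-27)²)*k² = (((-4/3 + k)*(-1))*729)*k² = ((4/3 - k)*729)*k² = (972 - 729*k)*k² = k²*(972 - 729*k))
-2519494 + a(-1113) = -2519494 + (-1113)²*(972 - 729*(-1113)) = -2519494 + 1238769*(972 + 811377) = -2519494 + 1238769*812349 = -2519494 + 1006312758381 = 1006310238887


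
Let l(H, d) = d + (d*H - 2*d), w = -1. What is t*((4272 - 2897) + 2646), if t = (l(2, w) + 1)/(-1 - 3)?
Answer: 0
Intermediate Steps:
l(H, d) = -d + H*d (l(H, d) = d + (H*d - 2*d) = d + (-2*d + H*d) = -d + H*d)
t = 0 (t = (-(-1 + 2) + 1)/(-1 - 3) = (-1*1 + 1)/(-4) = (-1 + 1)*(-¼) = 0*(-¼) = 0)
t*((4272 - 2897) + 2646) = 0*((4272 - 2897) + 2646) = 0*(1375 + 2646) = 0*4021 = 0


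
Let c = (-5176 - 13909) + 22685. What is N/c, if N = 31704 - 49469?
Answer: -3553/720 ≈ -4.9347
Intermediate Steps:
N = -17765
c = 3600 (c = -19085 + 22685 = 3600)
N/c = -17765/3600 = -17765*1/3600 = -3553/720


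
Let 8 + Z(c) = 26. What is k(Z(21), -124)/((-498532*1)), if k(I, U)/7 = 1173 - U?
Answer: -9079/498532 ≈ -0.018211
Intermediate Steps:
Z(c) = 18 (Z(c) = -8 + 26 = 18)
k(I, U) = 8211 - 7*U (k(I, U) = 7*(1173 - U) = 8211 - 7*U)
k(Z(21), -124)/((-498532*1)) = (8211 - 7*(-124))/((-498532*1)) = (8211 + 868)/(-498532) = 9079*(-1/498532) = -9079/498532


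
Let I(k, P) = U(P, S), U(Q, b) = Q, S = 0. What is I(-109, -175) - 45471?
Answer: -45646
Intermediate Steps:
I(k, P) = P
I(-109, -175) - 45471 = -175 - 45471 = -45646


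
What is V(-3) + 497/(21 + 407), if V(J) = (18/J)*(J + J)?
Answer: 15905/428 ≈ 37.161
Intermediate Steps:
V(J) = 36 (V(J) = (18/J)*(2*J) = 36)
V(-3) + 497/(21 + 407) = 36 + 497/(21 + 407) = 36 + 497/428 = 15905/428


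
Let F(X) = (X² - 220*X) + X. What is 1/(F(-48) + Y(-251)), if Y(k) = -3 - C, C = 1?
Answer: 1/12812 ≈ 7.8052e-5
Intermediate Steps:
F(X) = X² - 219*X
Y(k) = -4 (Y(k) = -3 - 1*1 = -3 - 1 = -4)
1/(F(-48) + Y(-251)) = 1/(-48*(-219 - 48) - 4) = 1/(-48*(-267) - 4) = 1/(12816 - 4) = 1/12812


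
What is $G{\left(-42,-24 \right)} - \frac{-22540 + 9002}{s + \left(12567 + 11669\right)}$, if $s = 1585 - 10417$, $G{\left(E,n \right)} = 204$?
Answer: $\frac{1577977}{7702} \approx 204.88$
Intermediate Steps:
$s = -8832$ ($s = 1585 - 10417 = -8832$)
$G{\left(-42,-24 \right)} - \frac{-22540 + 9002}{s + \left(12567 + 11669\right)} = 204 - \frac{-22540 + 9002}{-8832 + \left(12567 + 11669\right)} = 204 - - \frac{13538}{-8832 + 24236} = 204 - - \frac{13538}{15404} = 204 - \left(-13538\right) \frac{1}{15404} = 204 - - \frac{6769}{7702} = 204 + \frac{6769}{7702} = \frac{1577977}{7702}$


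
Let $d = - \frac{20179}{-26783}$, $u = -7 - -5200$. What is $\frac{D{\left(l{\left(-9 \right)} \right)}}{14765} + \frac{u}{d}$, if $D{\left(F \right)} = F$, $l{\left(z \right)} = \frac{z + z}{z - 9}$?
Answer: $\frac{2053577037214}{297942935} \approx 6892.5$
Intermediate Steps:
$l{\left(z \right)} = \frac{2 z}{-9 + z}$
$u = 5193$ ($u = -7 + 5200 = 5193$)
$d = \frac{20179}{26783}$ ($d = \left(-20179\right) \left(- \frac{1}{26783}\right) = \frac{20179}{26783} \approx 0.75343$)
$\frac{D{\left(l{\left(-9 \right)} \right)}}{14765} + \frac{u}{d} = \frac{2 \left(-9\right) \frac{1}{-9 - 9}}{14765} + \frac{5193}{\frac{20179}{26783}} = 2 \left(-9\right) \frac{1}{-18} \cdot \frac{1}{14765} + 5193 \cdot \frac{26783}{20179} = 2 \left(-9\right) \left(- \frac{1}{18}\right) \frac{1}{14765} + \frac{139084119}{20179} = 1 \cdot \frac{1}{14765} + \frac{139084119}{20179} = \frac{1}{14765} + \frac{139084119}{20179} = \frac{2053577037214}{297942935}$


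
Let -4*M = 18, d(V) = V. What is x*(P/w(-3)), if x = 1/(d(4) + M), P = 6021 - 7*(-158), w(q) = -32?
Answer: 7127/16 ≈ 445.44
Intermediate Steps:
P = 7127 (P = 6021 + 1106 = 7127)
M = -9/2 (M = -¼*18 = -9/2 ≈ -4.5000)
x = -2 (x = 1/(4 - 9/2) = 1/(-½) = -2)
x*(P/w(-3)) = -14254/(-32) = -14254*(-1)/32 = -2*(-7127/32) = 7127/16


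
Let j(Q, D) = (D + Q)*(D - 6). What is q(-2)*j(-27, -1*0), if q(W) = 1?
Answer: 162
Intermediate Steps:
j(Q, D) = (-6 + D)*(D + Q) (j(Q, D) = (D + Q)*(-6 + D) = (-6 + D)*(D + Q))
q(-2)*j(-27, -1*0) = 1*((-1*0)² - (-6)*0 - 6*(-27) - 1*0*(-27)) = 1*(0² - 6*0 + 162 + 0*(-27)) = 1*(0 + 0 + 162 + 0) = 1*162 = 162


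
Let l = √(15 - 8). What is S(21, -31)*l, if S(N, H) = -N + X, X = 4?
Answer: -17*√7 ≈ -44.978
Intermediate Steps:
l = √7 ≈ 2.6458
S(N, H) = 4 - N (S(N, H) = -N + 4 = 4 - N)
S(21, -31)*l = (4 - 1*21)*√7 = (4 - 21)*√7 = -17*√7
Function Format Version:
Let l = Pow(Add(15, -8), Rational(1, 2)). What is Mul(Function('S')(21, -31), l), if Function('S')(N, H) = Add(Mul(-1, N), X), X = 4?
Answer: Mul(-17, Pow(7, Rational(1, 2))) ≈ -44.978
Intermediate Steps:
l = Pow(7, Rational(1, 2)) ≈ 2.6458
Function('S')(N, H) = Add(4, Mul(-1, N)) (Function('S')(N, H) = Add(Mul(-1, N), 4) = Add(4, Mul(-1, N)))
Mul(Function('S')(21, -31), l) = Mul(Add(4, Mul(-1, 21)), Pow(7, Rational(1, 2))) = Mul(Add(4, -21), Pow(7, Rational(1, 2))) = Mul(-17, Pow(7, Rational(1, 2)))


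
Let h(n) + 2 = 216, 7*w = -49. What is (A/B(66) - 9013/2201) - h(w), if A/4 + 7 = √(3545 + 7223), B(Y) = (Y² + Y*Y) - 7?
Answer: -4178696663/19159705 + 16*√673/8705 ≈ -218.05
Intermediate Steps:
w = -7 (w = (⅐)*(-49) = -7)
h(n) = 214 (h(n) = -2 + 216 = 214)
B(Y) = -7 + 2*Y² (B(Y) = (Y² + Y²) - 7 = 2*Y² - 7 = -7 + 2*Y²)
A = -28 + 16*√673 (A = -28 + 4*√(3545 + 7223) = -28 + 4*√10768 = -28 + 4*(4*√673) = -28 + 16*√673 ≈ 387.08)
(A/B(66) - 9013/2201) - h(w) = ((-28 + 16*√673)/(-7 + 2*66²) - 9013/2201) - 1*214 = ((-28 + 16*√673)/(-7 + 2*4356) - 9013*1/2201) - 214 = ((-28 + 16*√673)/(-7 + 8712) - 9013/2201) - 214 = ((-28 + 16*√673)/8705 - 9013/2201) - 214 = ((-28 + 16*√673)*(1/8705) - 9013/2201) - 214 = ((-28/8705 + 16*√673/8705) - 9013/2201) - 214 = (-78519793/19159705 + 16*√673/8705) - 214 = -4178696663/19159705 + 16*√673/8705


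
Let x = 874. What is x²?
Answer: 763876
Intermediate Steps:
x² = 874² = 763876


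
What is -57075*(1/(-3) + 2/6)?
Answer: 0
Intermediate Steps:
-57075*(1/(-3) + 2/6) = -57075*(1*(-⅓) + 2*(⅙)) = -57075*(-⅓ + ⅓) = -57075*0 = 0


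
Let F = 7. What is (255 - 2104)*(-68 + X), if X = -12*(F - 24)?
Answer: -251464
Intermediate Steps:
X = 204 (X = -12*(7 - 24) = -12*(-17) = 204)
(255 - 2104)*(-68 + X) = (255 - 2104)*(-68 + 204) = -1849*136 = -251464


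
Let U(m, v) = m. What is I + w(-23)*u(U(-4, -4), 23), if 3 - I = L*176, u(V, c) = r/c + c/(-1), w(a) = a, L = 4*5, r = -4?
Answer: -2984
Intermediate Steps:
L = 20
u(V, c) = -c - 4/c (u(V, c) = -4/c + c/(-1) = -4/c + c*(-1) = -4/c - c = -c - 4/c)
I = -3517 (I = 3 - 20*176 = 3 - 1*3520 = 3 - 3520 = -3517)
I + w(-23)*u(U(-4, -4), 23) = -3517 - 23*(-1*23 - 4/23) = -3517 - 23*(-23 - 4*1/23) = -3517 - 23*(-23 - 4/23) = -3517 - 23*(-533/23) = -3517 + 533 = -2984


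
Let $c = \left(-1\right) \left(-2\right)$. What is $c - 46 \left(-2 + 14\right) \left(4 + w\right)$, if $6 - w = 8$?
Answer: $-1102$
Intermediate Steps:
$w = -2$ ($w = 6 - 8 = -2$)
$c = 2$
$c - 46 \left(-2 + 14\right) \left(4 + w\right) = 2 - 46 \left(-2 + 14\right) \left(4 - 2\right) = 2 - 46 \cdot 12 \cdot 2 = 2 - 1104 = -1102$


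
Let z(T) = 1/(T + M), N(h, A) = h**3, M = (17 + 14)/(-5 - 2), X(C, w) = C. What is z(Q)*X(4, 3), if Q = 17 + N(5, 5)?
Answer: 28/963 ≈ 0.029076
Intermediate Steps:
M = -31/7 (M = 31/(-7) = 31*(-1/7) = -31/7 ≈ -4.4286)
Q = 142 (Q = 17 + 5**3 = 17 + 125 = 142)
z(T) = 1/(-31/7 + T) (z(T) = 1/(T - 31/7) = 1/(-31/7 + T))
z(Q)*X(4, 3) = (7/(-31 + 7*142))*4 = (7/(-31 + 994))*4 = (7/963)*4 = 28/963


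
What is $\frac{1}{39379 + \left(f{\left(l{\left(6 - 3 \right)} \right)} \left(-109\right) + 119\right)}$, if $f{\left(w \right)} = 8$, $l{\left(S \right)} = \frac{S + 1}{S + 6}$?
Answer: $\frac{1}{38626} \approx 2.5889 \cdot 10^{-5}$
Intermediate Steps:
$l{\left(S \right)} = \frac{1 + S}{6 + S}$
$\frac{1}{39379 + \left(f{\left(l{\left(6 - 3 \right)} \right)} \left(-109\right) + 119\right)} = \frac{1}{39379 + \left(8 \left(-109\right) + 119\right)} = \frac{1}{39379 + \left(-872 + 119\right)} = \frac{1}{39379 - 753} = \frac{1}{38626}$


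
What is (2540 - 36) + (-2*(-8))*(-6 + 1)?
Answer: 2424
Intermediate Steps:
(2540 - 36) + (-2*(-8))*(-6 + 1) = 2504 + 16*(-5) = 2504 - 80 = 2424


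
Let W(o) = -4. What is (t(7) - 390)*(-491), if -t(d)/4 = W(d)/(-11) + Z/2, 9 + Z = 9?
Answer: 2114246/11 ≈ 1.9220e+5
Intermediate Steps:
Z = 0 (Z = -9 + 9 = 0)
t(d) = -16/11 (t(d) = -4*(-4/(-11) + 0/2) = -4*(-4*(-1/11) + 0*(½)) = -4*(4/11 + 0) = -4*4/11 = -16/11)
(t(7) - 390)*(-491) = (-16/11 - 390)*(-491) = -4306/11*(-491) = 2114246/11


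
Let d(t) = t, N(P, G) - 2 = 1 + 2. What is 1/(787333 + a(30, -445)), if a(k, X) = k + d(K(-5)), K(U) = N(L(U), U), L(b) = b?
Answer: 1/787368 ≈ 1.2701e-6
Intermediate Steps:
N(P, G) = 5 (N(P, G) = 2 + (1 + 2) = 2 + 3 = 5)
K(U) = 5
a(k, X) = 5 + k (a(k, X) = k + 5 = 5 + k)
1/(787333 + a(30, -445)) = 1/(787333 + (5 + 30)) = 1/(787333 + 35) = 1/787368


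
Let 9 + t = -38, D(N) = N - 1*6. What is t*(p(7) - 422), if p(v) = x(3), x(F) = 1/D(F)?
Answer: 59549/3 ≈ 19850.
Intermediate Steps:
D(N) = -6 + N (D(N) = N - 6 = -6 + N)
x(F) = 1/(-6 + F)
p(v) = -⅓ (p(v) = 1/(-6 + 3) = 1/(-3) = -⅓)
t = -47 (t = -9 - 38 = -47)
t*(p(7) - 422) = -47*(-⅓ - 422) = -47*(-1267/3) = 59549/3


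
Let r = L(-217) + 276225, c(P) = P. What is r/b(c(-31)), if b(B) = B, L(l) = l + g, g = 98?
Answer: -276106/31 ≈ -8906.6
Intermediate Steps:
L(l) = 98 + l (L(l) = l + 98 = 98 + l)
r = 276106 (r = (98 - 217) + 276225 = -119 + 276225 = 276106)
r/b(c(-31)) = 276106/(-31) = 276106*(-1/31) = -276106/31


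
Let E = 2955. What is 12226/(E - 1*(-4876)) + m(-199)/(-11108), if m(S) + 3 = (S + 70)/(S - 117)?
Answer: 42921238517/27487812368 ≈ 1.5615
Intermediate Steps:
m(S) = -3 + (70 + S)/(-117 + S) (m(S) = -3 + (S + 70)/(S - 117) = -3 + (70 + S)/(-117 + S))
12226/(E - 1*(-4876)) + m(-199)/(-11108) = 12226/(2955 - 1*(-4876)) + ((421 - 2*(-199))/(-117 - 199))/(-11108) = 12226/(2955 + 4876) + ((421 + 398)/(-316))*(-1/11108) = 12226/7831 - 1/316*819*(-1/11108) = 12226*(1/7831) - 819/316*(-1/11108) = 12226/7831 + 819/3510128 = 42921238517/27487812368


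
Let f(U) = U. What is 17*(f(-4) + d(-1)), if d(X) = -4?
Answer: -136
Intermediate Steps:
17*(f(-4) + d(-1)) = 17*(-4 - 4) = 17*(-8) = -136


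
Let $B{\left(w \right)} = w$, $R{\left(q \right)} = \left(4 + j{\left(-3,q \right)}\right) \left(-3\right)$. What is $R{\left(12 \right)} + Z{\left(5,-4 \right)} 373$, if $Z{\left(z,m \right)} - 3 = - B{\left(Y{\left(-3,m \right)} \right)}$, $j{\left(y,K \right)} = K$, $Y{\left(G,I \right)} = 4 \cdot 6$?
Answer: $-7881$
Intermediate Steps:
$Y{\left(G,I \right)} = 24$
$R{\left(q \right)} = -12 - 3 q$ ($R{\left(q \right)} = \left(4 + q\right) \left(-3\right) = -12 - 3 q$)
$Z{\left(z,m \right)} = -21$ ($Z{\left(z,m \right)} = 3 - 24 = -21$)
$R{\left(12 \right)} + Z{\left(5,-4 \right)} 373 = \left(-12 - 36\right) - 7833 = -48 - 7833 = -7881$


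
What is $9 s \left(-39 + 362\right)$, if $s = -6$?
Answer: $-17442$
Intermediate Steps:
$9 s \left(-39 + 362\right) = 9 \left(-6\right) \left(-39 + 362\right) = \left(-54\right) 323 = -17442$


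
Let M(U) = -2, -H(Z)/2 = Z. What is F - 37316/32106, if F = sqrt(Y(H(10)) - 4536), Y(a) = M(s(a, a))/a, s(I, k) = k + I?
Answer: -18658/16053 + I*sqrt(453590)/10 ≈ -1.1623 + 67.349*I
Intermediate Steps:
H(Z) = -2*Z
s(I, k) = I + k
Y(a) = -2/a
F = I*sqrt(453590)/10 (F = sqrt(-2/((-2*10)) - 4536) = sqrt(-2/(-20) - 4536) = sqrt(-2*(-1/20) - 4536) = sqrt(1/10 - 4536) = sqrt(-45359/10) = I*sqrt(453590)/10 ≈ 67.349*I)
F - 37316/32106 = I*sqrt(453590)/10 - 37316/32106 = I*sqrt(453590)/10 - 37316*1/32106 = I*sqrt(453590)/10 - 18658/16053 = -18658/16053 + I*sqrt(453590)/10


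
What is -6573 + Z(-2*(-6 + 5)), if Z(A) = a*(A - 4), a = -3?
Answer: -6567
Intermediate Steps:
Z(A) = 12 - 3*A (Z(A) = -3*(A - 4) = -3*(-4 + A) = 12 - 3*A)
-6573 + Z(-2*(-6 + 5)) = -6573 + (12 - (-6)*(-6 + 5)) = -6573 + (12 - (-6)*(-1)) = -6573 + (12 - 3*2) = -6573 + (12 - 6) = -6573 + 6 = -6567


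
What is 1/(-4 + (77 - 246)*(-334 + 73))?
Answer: 1/44105 ≈ 2.2673e-5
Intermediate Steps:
1/(-4 + (77 - 246)*(-334 + 73)) = 1/(-4 - 169*(-261)) = 1/(-4 + 44109) = 1/44105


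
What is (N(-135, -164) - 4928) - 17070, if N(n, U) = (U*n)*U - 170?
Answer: -3653128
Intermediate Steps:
N(n, U) = -170 + n*U**2 (N(n, U) = n*U**2 - 170 = -170 + n*U**2)
(N(-135, -164) - 4928) - 17070 = ((-170 - 135*(-164)**2) - 4928) - 17070 = ((-170 - 135*26896) - 4928) - 17070 = ((-170 - 3630960) - 4928) - 17070 = (-3631130 - 4928) - 17070 = -3636058 - 17070 = -3653128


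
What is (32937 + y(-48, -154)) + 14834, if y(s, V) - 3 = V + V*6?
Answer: 46696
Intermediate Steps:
y(s, V) = 3 + 7*V (y(s, V) = 3 + (V + V*6) = 3 + (V + 6*V) = 3 + 7*V)
(32937 + y(-48, -154)) + 14834 = (32937 + (3 + 7*(-154))) + 14834 = (32937 + (3 - 1078)) + 14834 = (32937 - 1075) + 14834 = 31862 + 14834 = 46696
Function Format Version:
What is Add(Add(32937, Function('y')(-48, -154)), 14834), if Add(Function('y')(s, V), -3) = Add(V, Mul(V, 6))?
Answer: 46696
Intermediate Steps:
Function('y')(s, V) = Add(3, Mul(7, V)) (Function('y')(s, V) = Add(3, Add(V, Mul(V, 6))) = Add(3, Add(V, Mul(6, V))) = Add(3, Mul(7, V)))
Add(Add(32937, Function('y')(-48, -154)), 14834) = Add(Add(32937, Add(3, Mul(7, -154))), 14834) = Add(Add(32937, Add(3, -1078)), 14834) = Add(Add(32937, -1075), 14834) = Add(31862, 14834) = 46696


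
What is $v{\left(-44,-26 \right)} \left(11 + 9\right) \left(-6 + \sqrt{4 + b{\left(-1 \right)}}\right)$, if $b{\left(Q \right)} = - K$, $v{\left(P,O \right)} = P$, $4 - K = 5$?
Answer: $5280 - 880 \sqrt{5} \approx 3312.3$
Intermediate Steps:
$K = -1$ ($K = 4 - 5 = -1$)
$b{\left(Q \right)} = 1$ ($b{\left(Q \right)} = \left(-1\right) \left(-1\right) = 1$)
$v{\left(-44,-26 \right)} \left(11 + 9\right) \left(-6 + \sqrt{4 + b{\left(-1 \right)}}\right) = - 44 \left(11 + 9\right) \left(-6 + \sqrt{4 + 1}\right) = - 44 \cdot 20 \left(-6 + \sqrt{5}\right) = - 44 \left(-120 + 20 \sqrt{5}\right) = 5280 - 880 \sqrt{5}$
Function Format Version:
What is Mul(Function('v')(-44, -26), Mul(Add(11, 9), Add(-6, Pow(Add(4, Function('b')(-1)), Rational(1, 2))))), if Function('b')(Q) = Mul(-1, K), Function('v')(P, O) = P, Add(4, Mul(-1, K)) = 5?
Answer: Add(5280, Mul(-880, Pow(5, Rational(1, 2)))) ≈ 3312.3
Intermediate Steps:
K = -1 (K = Add(4, Mul(-1, 5)) = Add(4, -5) = -1)
Function('b')(Q) = 1 (Function('b')(Q) = Mul(-1, -1) = 1)
Mul(Function('v')(-44, -26), Mul(Add(11, 9), Add(-6, Pow(Add(4, Function('b')(-1)), Rational(1, 2))))) = Mul(-44, Mul(Add(11, 9), Add(-6, Pow(Add(4, 1), Rational(1, 2))))) = Mul(-44, Mul(20, Add(-6, Pow(5, Rational(1, 2))))) = Mul(-44, Add(-120, Mul(20, Pow(5, Rational(1, 2))))) = Add(5280, Mul(-880, Pow(5, Rational(1, 2))))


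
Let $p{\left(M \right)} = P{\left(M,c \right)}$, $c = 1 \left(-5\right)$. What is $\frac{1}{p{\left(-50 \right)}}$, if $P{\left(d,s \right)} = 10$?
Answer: $\frac{1}{10} \approx 0.1$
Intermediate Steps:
$c = -5$
$p{\left(M \right)} = 10$
$\frac{1}{p{\left(-50 \right)}} = \frac{1}{10}$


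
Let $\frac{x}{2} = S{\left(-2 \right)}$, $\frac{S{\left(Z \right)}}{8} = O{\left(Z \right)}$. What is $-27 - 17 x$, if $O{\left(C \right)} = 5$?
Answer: $-1387$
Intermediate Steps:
$S{\left(Z \right)} = 40$ ($S{\left(Z \right)} = 8 \cdot 5 = 40$)
$x = 80$ ($x = 2 \cdot 40 = 80$)
$-27 - 17 x = -27 - 1360 = -1387$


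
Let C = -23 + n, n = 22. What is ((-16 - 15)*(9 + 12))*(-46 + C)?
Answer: 30597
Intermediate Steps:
C = -1 (C = -23 + 22 = -1)
((-16 - 15)*(9 + 12))*(-46 + C) = ((-16 - 15)*(9 + 12))*(-46 - 1) = -31*21*(-47) = -651*(-47) = 30597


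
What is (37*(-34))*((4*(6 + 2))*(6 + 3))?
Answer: -362304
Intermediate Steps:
(37*(-34))*((4*(6 + 2))*(6 + 3)) = -1258*4*8*9 = -40256*9 = -1258*288 = -362304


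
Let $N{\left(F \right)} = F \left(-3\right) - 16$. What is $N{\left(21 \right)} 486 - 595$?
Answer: $-38989$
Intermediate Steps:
$N{\left(F \right)} = -16 - 3 F$ ($N{\left(F \right)} = - 3 F - 16 = -16 - 3 F$)
$N{\left(21 \right)} 486 - 595 = \left(-16 - 63\right) 486 - 595 = \left(-79\right) 486 - 595 = -38394 - 595 = -38989$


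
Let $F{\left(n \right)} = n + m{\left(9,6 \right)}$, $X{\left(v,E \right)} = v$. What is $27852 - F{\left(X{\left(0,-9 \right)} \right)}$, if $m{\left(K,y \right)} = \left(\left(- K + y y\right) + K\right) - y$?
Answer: $27822$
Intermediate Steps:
$m{\left(K,y \right)} = y^{2} - y$ ($m{\left(K,y \right)} = \left(\left(- K + y^{2}\right) + K\right) - y = \left(\left(y^{2} - K\right) + K\right) - y = y^{2} - y$)
$F{\left(n \right)} = 30 + n$ ($F{\left(n \right)} = n + 6 \left(-1 + 6\right) = n + 6 \cdot 5 = n + 30 = 30 + n$)
$27852 - F{\left(X{\left(0,-9 \right)} \right)} = 27852 - \left(30 + 0\right) = 27852 - 30 = 27822$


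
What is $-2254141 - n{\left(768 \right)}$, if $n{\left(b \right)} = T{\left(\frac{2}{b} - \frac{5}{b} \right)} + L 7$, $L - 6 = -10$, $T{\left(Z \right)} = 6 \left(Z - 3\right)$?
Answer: $- \frac{288524157}{128} \approx -2.2541 \cdot 10^{6}$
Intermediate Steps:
$T{\left(Z \right)} = -18 + 6 Z$ ($T{\left(Z \right)} = 6 \left(-3 + Z\right) = -18 + 6 Z$)
$L = -4$ ($L = 6 - 10 = -4$)
$n{\left(b \right)} = -46 - \frac{18}{b}$ ($n{\left(b \right)} = \left(-18 + 6 \left(\frac{2}{b} - \frac{5}{b}\right)\right) - 28 = \left(-18 + 6 \left(- \frac{3}{b}\right)\right) - 28 = \left(-18 - \frac{18}{b}\right) - 28 = -46 - \frac{18}{b}$)
$-2254141 - n{\left(768 \right)} = -2254141 - \left(-46 - \frac{18}{768}\right) = -2254141 - \left(-46 - \frac{3}{128}\right) = -2254141 - - \frac{5891}{128} = -2254141 + \frac{5891}{128} = - \frac{288524157}{128}$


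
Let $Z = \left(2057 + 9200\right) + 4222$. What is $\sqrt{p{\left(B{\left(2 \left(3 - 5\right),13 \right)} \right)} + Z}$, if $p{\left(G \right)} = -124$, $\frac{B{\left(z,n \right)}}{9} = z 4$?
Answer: $\sqrt{15355} \approx 123.92$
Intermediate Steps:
$B{\left(z,n \right)} = 36 z$ ($B{\left(z,n \right)} = 9 z 4 = 9 \cdot 4 z = 36 z$)
$Z = 15479$ ($Z = 11257 + 4222 = 15479$)
$\sqrt{p{\left(B{\left(2 \left(3 - 5\right),13 \right)} \right)} + Z} = \sqrt{-124 + 15479} = \sqrt{15355}$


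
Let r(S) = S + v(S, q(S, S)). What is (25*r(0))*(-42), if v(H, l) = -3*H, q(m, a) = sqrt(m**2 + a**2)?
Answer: 0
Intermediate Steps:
q(m, a) = sqrt(a**2 + m**2)
r(S) = -2*S (r(S) = S - 3*S = -2*S)
(25*r(0))*(-42) = (25*(-2*0))*(-42) = (25*0)*(-42) = 0*(-42) = 0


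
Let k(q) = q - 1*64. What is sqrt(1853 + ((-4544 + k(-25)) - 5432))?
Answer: 2*I*sqrt(2053) ≈ 90.62*I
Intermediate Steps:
k(q) = -64 + q (k(q) = q - 64 = -64 + q)
sqrt(1853 + ((-4544 + k(-25)) - 5432)) = sqrt(1853 + ((-4544 + (-64 - 25)) - 5432)) = sqrt(1853 + ((-4544 - 89) - 5432)) = sqrt(1853 + (-4633 - 5432)) = sqrt(1853 - 10065) = sqrt(-8212) = 2*I*sqrt(2053)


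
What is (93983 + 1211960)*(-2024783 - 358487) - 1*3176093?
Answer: -3112417949703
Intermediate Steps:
(93983 + 1211960)*(-2024783 - 358487) - 1*3176093 = 1305943*(-2383270) - 3176093 = -3112414773610 - 3176093 = -3112417949703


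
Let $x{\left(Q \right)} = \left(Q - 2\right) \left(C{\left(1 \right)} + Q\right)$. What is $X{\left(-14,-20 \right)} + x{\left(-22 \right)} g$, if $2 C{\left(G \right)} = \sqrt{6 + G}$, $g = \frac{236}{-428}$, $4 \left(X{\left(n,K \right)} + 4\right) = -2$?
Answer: $- \frac{63267}{214} + \frac{708 \sqrt{7}}{107} \approx -278.13$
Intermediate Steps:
$X{\left(n,K \right)} = - \frac{9}{2}$ ($X{\left(n,K \right)} = -4 + \frac{1}{4} \left(-2\right) = -4 - \frac{1}{2} = - \frac{9}{2}$)
$g = - \frac{59}{107}$ ($g = 236 \left(- \frac{1}{428}\right) = - \frac{59}{107} \approx -0.5514$)
$C{\left(G \right)} = \frac{\sqrt{6 + G}}{2}$
$x{\left(Q \right)} = \left(-2 + Q\right) \left(Q + \frac{\sqrt{7}}{2}\right)$ ($x{\left(Q \right)} = \left(Q - 2\right) \left(\frac{\sqrt{6 + 1}}{2} + Q\right) = \left(-2 + Q\right) \left(\frac{\sqrt{7}}{2} + Q\right) = \left(-2 + Q\right) \left(Q + \frac{\sqrt{7}}{2}\right)$)
$X{\left(-14,-20 \right)} + x{\left(-22 \right)} g = - \frac{9}{2} + \left(\left(-22\right)^{2} - \sqrt{7} - -44 + \frac{1}{2} \left(-22\right) \sqrt{7}\right) \left(- \frac{59}{107}\right) = - \frac{9}{2} + \left(484 - \sqrt{7} + 44 - 11 \sqrt{7}\right) \left(- \frac{59}{107}\right) = - \frac{9}{2} + \left(528 - 12 \sqrt{7}\right) \left(- \frac{59}{107}\right) = - \frac{9}{2} - \left(\frac{31152}{107} - \frac{708 \sqrt{7}}{107}\right) = - \frac{63267}{214} + \frac{708 \sqrt{7}}{107}$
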